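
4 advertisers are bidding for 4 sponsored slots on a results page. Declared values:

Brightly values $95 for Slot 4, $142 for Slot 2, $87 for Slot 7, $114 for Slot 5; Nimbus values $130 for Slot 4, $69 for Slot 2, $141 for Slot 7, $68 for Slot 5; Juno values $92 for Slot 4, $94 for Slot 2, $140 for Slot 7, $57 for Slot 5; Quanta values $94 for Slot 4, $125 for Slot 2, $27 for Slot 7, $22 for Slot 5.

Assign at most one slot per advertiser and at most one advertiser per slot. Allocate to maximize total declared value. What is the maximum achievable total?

Optimal: Brightly→Slot 5 ($114), Nimbus→Slot 4 ($130), Juno→Slot 7 ($140), Quanta→Slot 2 ($125) — total 114+130+140+125 = $509.
Column-greedy (each slot in turn goes to its best remaining advertiser) gives $434, worse by 75.
Next-best assignment: Brightly→Slot 5, Nimbus→Slot 7, Juno→Slot 4, Quanta→Slot 2 = $472.
No other one-to-one assignment exceeds $509.

Max total: $509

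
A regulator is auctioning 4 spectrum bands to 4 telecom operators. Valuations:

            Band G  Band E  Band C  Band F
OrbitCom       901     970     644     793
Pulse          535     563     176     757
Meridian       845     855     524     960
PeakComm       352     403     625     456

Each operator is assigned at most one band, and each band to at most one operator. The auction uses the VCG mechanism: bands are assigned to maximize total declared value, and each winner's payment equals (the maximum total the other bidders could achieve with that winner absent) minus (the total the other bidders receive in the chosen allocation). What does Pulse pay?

Pulse pays $115M.

Efficient allocation: OrbitCom→Band E ($970M), Pulse→Band F ($757M), Meridian→Band G ($845M), PeakComm→Band C ($625M); total welfare W = $3197M.
Pulse receives Band F at value $757M, so the others get W − 757 = $2440M.
Without Pulse: best allocation of the remaining 3 bidders over all 4 bands is OrbitCom→Band E ($970M), Meridian→Band F ($960M), PeakComm→Band C ($625M), total $2555M.
VCG payment = (others' best without Pulse) − (others' welfare with Pulse) = 2555 − 2440 = $115M.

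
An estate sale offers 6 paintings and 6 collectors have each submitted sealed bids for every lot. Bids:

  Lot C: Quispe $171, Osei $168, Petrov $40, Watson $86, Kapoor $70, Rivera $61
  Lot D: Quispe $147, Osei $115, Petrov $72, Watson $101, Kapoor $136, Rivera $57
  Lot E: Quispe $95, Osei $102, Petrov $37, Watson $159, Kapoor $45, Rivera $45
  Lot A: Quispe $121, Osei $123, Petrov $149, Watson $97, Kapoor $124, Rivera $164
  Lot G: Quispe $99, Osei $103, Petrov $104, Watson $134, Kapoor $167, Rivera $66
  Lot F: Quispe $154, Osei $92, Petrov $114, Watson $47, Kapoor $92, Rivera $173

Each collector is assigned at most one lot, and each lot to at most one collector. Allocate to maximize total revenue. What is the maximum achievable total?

This is the linear assignment problem.
Optimal: Quispe→Lot D ($147), Osei→Lot C ($168), Petrov→Lot A ($149), Watson→Lot E ($159), Kapoor→Lot G ($167), Rivera→Lot F ($173) — total 147+168+149+159+167+173 = $963.
Column-greedy (each lot in turn goes to its best remaining collector) gives $826, worse by 137.
Next-best assignment: Quispe→Lot C, Osei→Lot D, Petrov→Lot A, Watson→Lot E, Kapoor→Lot G, Rivera→Lot F = $934.

Maximum total: $963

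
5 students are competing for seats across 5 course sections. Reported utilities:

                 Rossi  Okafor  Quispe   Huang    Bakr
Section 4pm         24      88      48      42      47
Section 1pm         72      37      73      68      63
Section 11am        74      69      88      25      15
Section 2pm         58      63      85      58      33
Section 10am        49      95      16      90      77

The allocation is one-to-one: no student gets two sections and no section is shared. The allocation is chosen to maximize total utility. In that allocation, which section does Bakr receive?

Bakr receives Section 1pm.

This is the linear assignment problem.
Optimal: Rossi→Section 11am (74 points), Okafor→Section 4pm (88 points), Quispe→Section 2pm (85 points), Huang→Section 10am (90 points), Bakr→Section 1pm (63 points) — total 74+88+85+90+63 = 400 points.
Row-greedy (each student in turn takes its best remaining section) gives 369 points, worse by 31.
Bakr's own top section is Section 10am (77 points), but forcing Bakr→Section 10am and reassigning the rest optimally gives only 392 points — worse by 8.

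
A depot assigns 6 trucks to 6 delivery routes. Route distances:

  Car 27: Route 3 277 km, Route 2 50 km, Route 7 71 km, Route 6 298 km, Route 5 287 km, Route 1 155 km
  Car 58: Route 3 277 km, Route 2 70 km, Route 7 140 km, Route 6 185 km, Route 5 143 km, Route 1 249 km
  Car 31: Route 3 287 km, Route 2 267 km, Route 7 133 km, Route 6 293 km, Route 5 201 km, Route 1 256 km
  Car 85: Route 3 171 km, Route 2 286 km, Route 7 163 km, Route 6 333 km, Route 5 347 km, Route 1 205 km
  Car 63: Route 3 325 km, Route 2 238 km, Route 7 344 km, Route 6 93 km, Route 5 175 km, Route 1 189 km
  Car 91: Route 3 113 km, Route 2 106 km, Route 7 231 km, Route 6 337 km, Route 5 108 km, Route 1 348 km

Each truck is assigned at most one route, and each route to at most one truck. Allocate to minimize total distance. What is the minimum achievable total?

Optimal: Car 27→Route 1 (155 km), Car 58→Route 2 (70 km), Car 31→Route 7 (133 km), Car 85→Route 3 (171 km), Car 63→Route 6 (93 km), Car 91→Route 5 (108 km) — total 155+70+133+171+93+108 = 730 km.
Column-greedy (each route in turn goes to its cheapest remaining truck) gives 737 km, worse by 7.
Next-best assignment: Car 27→Route 2, Car 58→Route 5, Car 31→Route 7, Car 85→Route 1, Car 63→Route 6, Car 91→Route 3 = 737 km.

Minimum total: 730 km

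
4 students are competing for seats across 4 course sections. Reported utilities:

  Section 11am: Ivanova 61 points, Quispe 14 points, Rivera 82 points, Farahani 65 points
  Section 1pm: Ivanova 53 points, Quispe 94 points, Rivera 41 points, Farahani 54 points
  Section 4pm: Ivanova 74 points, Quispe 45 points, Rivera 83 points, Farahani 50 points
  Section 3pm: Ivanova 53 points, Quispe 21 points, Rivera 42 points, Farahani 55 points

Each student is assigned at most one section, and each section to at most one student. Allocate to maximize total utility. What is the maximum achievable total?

Maximum total: 305 points

Treat this as an assignment problem: match each student to one section.
Optimal: Ivanova→Section 4pm (74 points), Quispe→Section 1pm (94 points), Rivera→Section 11am (82 points), Farahani→Section 3pm (55 points) — total 74+94+82+55 = 305 points.
Max-entry greedy (repeatedly take the single best remaining cell) gives 295 points, worse by 10.
Checked against all permutations: 305 points is optimal.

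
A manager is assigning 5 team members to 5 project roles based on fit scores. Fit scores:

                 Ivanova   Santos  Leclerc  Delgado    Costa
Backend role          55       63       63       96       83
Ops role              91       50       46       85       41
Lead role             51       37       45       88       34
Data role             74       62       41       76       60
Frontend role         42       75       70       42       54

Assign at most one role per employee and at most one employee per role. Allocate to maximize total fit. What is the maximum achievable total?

Max total: 394 pts

Treat this as an assignment problem: match each employee to one role.
Optimal: Ivanova→Ops role (91 pts), Santos→Data role (62 pts), Leclerc→Frontend role (70 pts), Delgado→Lead role (88 pts), Costa→Backend role (83 pts) — total 91+62+70+88+83 = 394 pts.
Max-entry greedy (repeatedly take the single best remaining cell) gives 367 pts, worse by 27.
Swapping Ivanova↔Costa (Ivanova→Backend role 55 pts, Costa→Ops role 41 pts) loses 78.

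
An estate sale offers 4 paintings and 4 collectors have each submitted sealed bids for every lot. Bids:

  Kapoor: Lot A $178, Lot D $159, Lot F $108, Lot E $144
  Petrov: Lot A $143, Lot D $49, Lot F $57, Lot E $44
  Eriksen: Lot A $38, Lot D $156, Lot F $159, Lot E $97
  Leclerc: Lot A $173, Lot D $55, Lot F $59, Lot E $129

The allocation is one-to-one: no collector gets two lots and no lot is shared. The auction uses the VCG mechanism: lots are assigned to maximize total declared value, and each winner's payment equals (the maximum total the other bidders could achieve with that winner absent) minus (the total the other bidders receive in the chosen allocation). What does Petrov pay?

Efficient allocation: Kapoor→Lot D ($159), Petrov→Lot A ($143), Eriksen→Lot F ($159), Leclerc→Lot E ($129); total welfare W = $590.
Petrov receives Lot A at value $143, so the others get W − 143 = $447.
Without Petrov: best allocation of the remaining 3 bidders over all 4 lots is Kapoor→Lot D ($159), Eriksen→Lot F ($159), Leclerc→Lot A ($173), total $491.
VCG payment = (others' best without Petrov) − (others' welfare with Petrov) = 491 − 447 = $44.

Petrov pays $44.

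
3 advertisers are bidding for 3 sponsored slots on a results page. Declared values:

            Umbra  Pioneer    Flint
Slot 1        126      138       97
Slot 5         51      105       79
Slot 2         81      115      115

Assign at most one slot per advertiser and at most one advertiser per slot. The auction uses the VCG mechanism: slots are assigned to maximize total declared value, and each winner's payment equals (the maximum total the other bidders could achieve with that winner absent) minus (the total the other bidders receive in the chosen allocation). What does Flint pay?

Efficient allocation: Umbra→Slot 1 ($126), Pioneer→Slot 5 ($105), Flint→Slot 2 ($115); total welfare W = $346.
Flint receives Slot 2 at value $115, so the others get W − 115 = $231.
Without Flint: best allocation of the remaining 2 bidders over all 3 slots is Umbra→Slot 1 ($126), Pioneer→Slot 2 ($115), total $241.
VCG payment = (others' best without Flint) − (others' welfare with Flint) = 241 − 231 = $10.

Flint pays $10.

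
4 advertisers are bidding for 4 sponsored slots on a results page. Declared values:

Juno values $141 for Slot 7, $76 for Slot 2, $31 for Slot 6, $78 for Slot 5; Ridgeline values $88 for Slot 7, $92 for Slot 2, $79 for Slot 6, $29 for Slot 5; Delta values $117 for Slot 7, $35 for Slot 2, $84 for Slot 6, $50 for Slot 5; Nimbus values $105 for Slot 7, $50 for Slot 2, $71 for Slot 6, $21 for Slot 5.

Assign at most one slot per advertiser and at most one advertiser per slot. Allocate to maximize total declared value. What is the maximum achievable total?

Optimal: Juno→Slot 5 ($78), Ridgeline→Slot 2 ($92), Delta→Slot 6 ($84), Nimbus→Slot 7 ($105) — total 78+92+84+105 = $359.
Column-greedy (each slot in turn goes to its best remaining advertiser) gives $338, worse by 21.
Swapping Ridgeline↔Juno (Ridgeline→Slot 5 $29, Juno→Slot 2 $76) loses 65.

Maximum total: $359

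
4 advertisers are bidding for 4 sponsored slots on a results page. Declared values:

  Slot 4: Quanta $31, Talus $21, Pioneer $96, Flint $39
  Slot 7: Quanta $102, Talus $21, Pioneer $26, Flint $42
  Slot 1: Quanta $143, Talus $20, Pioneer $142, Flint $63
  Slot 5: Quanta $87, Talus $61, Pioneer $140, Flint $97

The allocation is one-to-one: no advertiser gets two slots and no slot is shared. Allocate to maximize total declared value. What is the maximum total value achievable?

Maximum total: $362

This is a one-to-one assignment (maximum-weight bipartite matching).
Optimal: Quanta→Slot 7 ($102), Talus→Slot 4 ($21), Pioneer→Slot 1 ($142), Flint→Slot 5 ($97) — total 102+21+142+97 = $362.
Max-entry greedy (repeatedly take the single best remaining cell) gives $346, worse by 16.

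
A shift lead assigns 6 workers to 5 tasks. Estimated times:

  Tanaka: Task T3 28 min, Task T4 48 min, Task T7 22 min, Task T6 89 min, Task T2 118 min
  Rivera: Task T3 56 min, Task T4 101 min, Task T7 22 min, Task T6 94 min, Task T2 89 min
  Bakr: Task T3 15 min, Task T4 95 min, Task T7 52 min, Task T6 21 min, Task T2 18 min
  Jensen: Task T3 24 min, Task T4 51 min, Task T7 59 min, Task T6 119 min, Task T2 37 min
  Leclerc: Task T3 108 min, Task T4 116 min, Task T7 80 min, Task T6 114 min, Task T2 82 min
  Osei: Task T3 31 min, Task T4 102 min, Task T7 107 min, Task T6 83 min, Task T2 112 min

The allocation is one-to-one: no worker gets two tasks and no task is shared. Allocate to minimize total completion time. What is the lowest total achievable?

Treat this as an assignment problem: match each worker to one task.
Optimal: Osei→Task T3 (31 min), Tanaka→Task T4 (48 min), Rivera→Task T7 (22 min), Bakr→Task T6 (21 min), Jensen→Task T2 (37 min) — total 31+48+22+21+37 = 159 min.
Min-entry greedy (repeatedly take the single cheapest remaining cell) gives 258 min, worse by 99.
Every other assignment is strictly worse.

Minimum total: 159 min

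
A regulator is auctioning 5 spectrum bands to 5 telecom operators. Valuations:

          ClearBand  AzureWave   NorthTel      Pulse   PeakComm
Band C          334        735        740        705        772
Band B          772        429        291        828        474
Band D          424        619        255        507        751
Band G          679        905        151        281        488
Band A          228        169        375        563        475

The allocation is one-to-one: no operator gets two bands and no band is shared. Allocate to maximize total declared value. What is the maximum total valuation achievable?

Max total: $3731M

Optimal: ClearBand→Band B ($772M), AzureWave→Band G ($905M), NorthTel→Band C ($740M), Pulse→Band A ($563M), PeakComm→Band D ($751M) — total 772+905+740+563+751 = $3731M.
Column-greedy (each band in turn goes to its best remaining operator) gives $3273M, worse by 458.
Swapping Pulse↔AzureWave (Pulse→Band G $281M, AzureWave→Band A $169M) loses 1018.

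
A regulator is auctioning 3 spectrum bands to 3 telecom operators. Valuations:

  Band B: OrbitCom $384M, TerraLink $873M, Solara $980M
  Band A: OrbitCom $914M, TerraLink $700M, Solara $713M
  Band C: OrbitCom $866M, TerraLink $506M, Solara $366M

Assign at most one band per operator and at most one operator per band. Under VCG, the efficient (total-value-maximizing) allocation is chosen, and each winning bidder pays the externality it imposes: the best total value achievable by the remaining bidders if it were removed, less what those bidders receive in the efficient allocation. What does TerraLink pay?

TerraLink pays $48M.

Efficient allocation: OrbitCom→Band C ($866M), TerraLink→Band A ($700M), Solara→Band B ($980M); total welfare W = $2546M.
TerraLink receives Band A at value $700M, so the others get W − 700 = $1846M.
Without TerraLink: best allocation of the remaining 2 bidders over all 3 bands is OrbitCom→Band A ($914M), Solara→Band B ($980M), total $1894M.
VCG payment = (others' best without TerraLink) − (others' welfare with TerraLink) = 1894 − 1846 = $48M.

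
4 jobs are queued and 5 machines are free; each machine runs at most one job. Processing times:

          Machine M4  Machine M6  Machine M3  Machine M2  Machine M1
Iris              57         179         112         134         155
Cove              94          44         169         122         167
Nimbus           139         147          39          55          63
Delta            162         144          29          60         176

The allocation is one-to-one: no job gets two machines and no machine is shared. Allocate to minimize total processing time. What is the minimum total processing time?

Min total: 185 min

Optimal: Iris→Machine M4 (57 min), Cove→Machine M6 (44 min), Nimbus→Machine M2 (55 min), Delta→Machine M3 (29 min) — total 57+44+55+29 = 185 min.
Row-greedy (each job in turn takes its cheapest remaining machine) gives 200 min, worse by 15.
Checked against all permutations: 185 min is optimal.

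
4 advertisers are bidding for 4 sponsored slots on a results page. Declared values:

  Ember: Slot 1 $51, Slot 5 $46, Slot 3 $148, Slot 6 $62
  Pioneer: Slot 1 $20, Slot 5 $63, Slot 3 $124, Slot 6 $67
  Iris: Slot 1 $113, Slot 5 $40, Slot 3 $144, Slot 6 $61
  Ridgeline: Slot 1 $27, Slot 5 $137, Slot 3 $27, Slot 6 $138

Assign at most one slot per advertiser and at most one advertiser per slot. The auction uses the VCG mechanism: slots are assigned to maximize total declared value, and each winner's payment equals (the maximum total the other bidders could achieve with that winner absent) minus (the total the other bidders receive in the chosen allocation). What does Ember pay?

Ember pays $58.

Efficient allocation: Ember→Slot 3 ($148), Pioneer→Slot 6 ($67), Iris→Slot 1 ($113), Ridgeline→Slot 5 ($137); total welfare W = $465.
Ember receives Slot 3 at value $148, so the others get W − 148 = $317.
Without Ember: best allocation of the remaining 3 bidders over all 4 slots is Pioneer→Slot 3 ($124), Iris→Slot 1 ($113), Ridgeline→Slot 6 ($138), total $375.
VCG payment = (others' best without Ember) − (others' welfare with Ember) = 375 − 317 = $58.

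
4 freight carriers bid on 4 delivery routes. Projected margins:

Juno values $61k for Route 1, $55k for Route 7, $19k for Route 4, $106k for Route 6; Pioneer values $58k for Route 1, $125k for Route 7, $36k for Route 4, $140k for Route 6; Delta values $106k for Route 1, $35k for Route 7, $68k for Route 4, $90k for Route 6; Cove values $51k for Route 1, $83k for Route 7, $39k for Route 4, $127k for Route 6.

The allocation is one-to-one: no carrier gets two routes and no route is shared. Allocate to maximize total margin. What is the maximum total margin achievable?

Optimal: Juno→Route 1 ($61k), Pioneer→Route 7 ($125k), Delta→Route 4 ($68k), Cove→Route 6 ($127k) — total 61+125+68+127 = $381k.
Row-greedy (each carrier in turn takes its best remaining route) gives $376k, worse by 5.
Next-best assignment: Juno→Route 4, Pioneer→Route 7, Delta→Route 1, Cove→Route 6 = $377k.
No other one-to-one assignment exceeds $381k.

Max total: $381k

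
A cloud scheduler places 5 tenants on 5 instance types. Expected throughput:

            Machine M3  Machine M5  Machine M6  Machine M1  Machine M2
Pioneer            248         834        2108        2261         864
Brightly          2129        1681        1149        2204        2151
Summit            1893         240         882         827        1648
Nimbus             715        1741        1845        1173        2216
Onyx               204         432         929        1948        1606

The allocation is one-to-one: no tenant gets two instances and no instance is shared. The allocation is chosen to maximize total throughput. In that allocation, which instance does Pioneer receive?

Pioneer receives Machine M6.

Optimal: Pioneer→Machine M6 (2108 ops/s), Brightly→Machine M5 (1681 ops/s), Summit→Machine M3 (1893 ops/s), Nimbus→Machine M2 (2216 ops/s), Onyx→Machine M1 (1948 ops/s) — total 2108+1681+1893+2216+1948 = 9846 ops/s.
Next-best assignment: Pioneer→Machine M6, Brightly→Machine M2, Summit→Machine M3, Nimbus→Machine M5, Onyx→Machine M1 = 9841 ops/s.
Pioneer's own top instance is Machine M1 (2261 ops/s), but forcing Pioneer→Machine M1 and reassigning the rest optimally gives only 9286 ops/s — worse by 560.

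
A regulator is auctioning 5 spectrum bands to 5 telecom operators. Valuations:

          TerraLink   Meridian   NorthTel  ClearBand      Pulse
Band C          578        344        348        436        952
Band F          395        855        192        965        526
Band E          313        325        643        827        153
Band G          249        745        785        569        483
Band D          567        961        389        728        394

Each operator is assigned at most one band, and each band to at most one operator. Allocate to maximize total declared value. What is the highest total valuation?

Optimal: TerraLink→Band D ($567M), Meridian→Band F ($855M), NorthTel→Band G ($785M), ClearBand→Band E ($827M), Pulse→Band C ($952M) — total 567+855+785+827+952 = $3986M.
Column-greedy (each band in turn goes to its best remaining operator) gives $3872M, worse by 114.
Next-best assignment: TerraLink→Band E, Meridian→Band D, NorthTel→Band G, ClearBand→Band F, Pulse→Band C = $3976M.

Maximum total: $3986M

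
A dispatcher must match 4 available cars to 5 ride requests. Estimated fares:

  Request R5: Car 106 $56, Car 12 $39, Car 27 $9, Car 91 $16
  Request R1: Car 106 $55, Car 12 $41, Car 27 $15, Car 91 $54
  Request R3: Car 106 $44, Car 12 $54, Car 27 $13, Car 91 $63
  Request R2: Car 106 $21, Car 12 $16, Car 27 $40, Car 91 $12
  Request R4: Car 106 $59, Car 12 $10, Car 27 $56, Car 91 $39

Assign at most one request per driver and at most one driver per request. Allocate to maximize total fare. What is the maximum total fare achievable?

This is a one-to-one assignment (maximum-weight bipartite matching).
Optimal: Car 106→Request R5 ($56), Car 12→Request R3 ($54), Car 27→Request R4 ($56), Car 91→Request R1 ($54) — total 56+54+56+54 = $220.
Row-greedy (each driver in turn takes its best remaining request) gives $207, worse by 13.

Maximum total: $220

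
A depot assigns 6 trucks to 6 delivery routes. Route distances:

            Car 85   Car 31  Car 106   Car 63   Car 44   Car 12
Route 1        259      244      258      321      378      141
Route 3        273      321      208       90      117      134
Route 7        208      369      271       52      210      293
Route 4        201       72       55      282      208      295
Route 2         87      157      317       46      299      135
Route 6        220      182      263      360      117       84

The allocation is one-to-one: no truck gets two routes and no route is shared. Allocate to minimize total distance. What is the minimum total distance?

Min total: 634 km

Optimal: Car 85→Route 2 (87 km), Car 31→Route 6 (182 km), Car 106→Route 4 (55 km), Car 63→Route 7 (52 km), Car 44→Route 3 (117 km), Car 12→Route 1 (141 km) — total 87+182+55+52+117+141 = 634 km.
Column-greedy (each route in turn goes to its cheapest remaining truck) gives 768 km, worse by 134.
Checked against all permutations: 634 km is optimal.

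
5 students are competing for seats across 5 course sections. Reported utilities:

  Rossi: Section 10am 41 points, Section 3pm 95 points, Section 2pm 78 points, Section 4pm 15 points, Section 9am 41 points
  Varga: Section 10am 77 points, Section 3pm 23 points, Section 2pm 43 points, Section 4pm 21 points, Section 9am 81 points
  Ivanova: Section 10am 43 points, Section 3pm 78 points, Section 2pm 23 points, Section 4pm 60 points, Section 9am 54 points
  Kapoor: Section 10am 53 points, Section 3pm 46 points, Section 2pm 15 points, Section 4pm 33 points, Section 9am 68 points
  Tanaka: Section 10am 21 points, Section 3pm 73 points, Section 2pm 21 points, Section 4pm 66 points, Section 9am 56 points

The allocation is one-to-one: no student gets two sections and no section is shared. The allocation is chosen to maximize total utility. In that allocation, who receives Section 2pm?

Rossi receives Section 2pm.

Optimal: Rossi→Section 2pm (78 points), Varga→Section 10am (77 points), Ivanova→Section 3pm (78 points), Kapoor→Section 9am (68 points), Tanaka→Section 4pm (66 points) — total 78+77+78+68+66 = 367 points.
Swapping Kapoor↔Tanaka (Kapoor→Section 4pm 33 points, Tanaka→Section 9am 56 points) loses 45.
Rossi's own top section is Section 3pm (95 points), but forcing Rossi→Section 3pm and reassigning the rest optimally gives only 329 points — worse by 38.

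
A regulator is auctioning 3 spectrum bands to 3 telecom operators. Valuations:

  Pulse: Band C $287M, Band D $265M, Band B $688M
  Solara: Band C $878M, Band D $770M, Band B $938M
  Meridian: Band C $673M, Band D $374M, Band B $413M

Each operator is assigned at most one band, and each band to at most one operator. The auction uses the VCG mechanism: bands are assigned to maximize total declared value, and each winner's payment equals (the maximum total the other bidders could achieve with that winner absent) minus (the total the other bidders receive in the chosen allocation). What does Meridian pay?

Efficient allocation: Pulse→Band B ($688M), Solara→Band D ($770M), Meridian→Band C ($673M); total welfare W = $2131M.
Meridian receives Band C at value $673M, so the others get W − 673 = $1458M.
Without Meridian: best allocation of the remaining 2 bidders over all 3 bands is Pulse→Band B ($688M), Solara→Band C ($878M), total $1566M.
VCG payment = (others' best without Meridian) − (others' welfare with Meridian) = 1566 − 1458 = $108M.

Meridian pays $108M.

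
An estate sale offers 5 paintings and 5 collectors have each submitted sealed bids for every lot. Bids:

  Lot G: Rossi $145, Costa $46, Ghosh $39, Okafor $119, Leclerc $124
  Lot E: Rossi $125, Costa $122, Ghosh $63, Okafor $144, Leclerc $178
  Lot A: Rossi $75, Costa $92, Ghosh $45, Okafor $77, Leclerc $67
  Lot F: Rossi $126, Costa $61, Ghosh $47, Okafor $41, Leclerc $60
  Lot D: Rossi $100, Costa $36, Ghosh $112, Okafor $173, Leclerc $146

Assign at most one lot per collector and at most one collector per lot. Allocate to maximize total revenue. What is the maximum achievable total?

Maximum total: $635

Optimal: Rossi→Lot G ($145), Costa→Lot A ($92), Ghosh→Lot F ($47), Okafor→Lot D ($173), Leclerc→Lot E ($178) — total 145+92+47+173+178 = $635.
Row-greedy (each collector in turn takes its best remaining lot) gives $516, worse by 119.
Next-best assignment: Rossi→Lot F, Costa→Lot A, Ghosh→Lot D, Okafor→Lot G, Leclerc→Lot E = $627.
No other one-to-one assignment exceeds $635.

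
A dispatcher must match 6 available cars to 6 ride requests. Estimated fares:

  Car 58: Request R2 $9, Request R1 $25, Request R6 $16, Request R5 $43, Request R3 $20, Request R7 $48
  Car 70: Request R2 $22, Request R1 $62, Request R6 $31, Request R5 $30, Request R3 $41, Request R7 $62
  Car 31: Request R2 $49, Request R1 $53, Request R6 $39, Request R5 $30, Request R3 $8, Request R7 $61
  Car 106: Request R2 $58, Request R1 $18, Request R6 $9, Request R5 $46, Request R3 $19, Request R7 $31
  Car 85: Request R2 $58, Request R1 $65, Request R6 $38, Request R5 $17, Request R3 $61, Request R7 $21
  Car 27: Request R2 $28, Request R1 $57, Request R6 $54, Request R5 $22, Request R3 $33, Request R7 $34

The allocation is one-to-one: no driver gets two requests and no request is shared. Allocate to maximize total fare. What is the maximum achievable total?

Optimal: Car 58→Request R5 ($43), Car 70→Request R1 ($62), Car 31→Request R7 ($61), Car 106→Request R2 ($58), Car 85→Request R3 ($61), Car 27→Request R6 ($54) — total 43+62+61+58+61+54 = $339.
Column-greedy (each request in turn goes to its best remaining driver) gives $322, worse by 17.
Swapping Car 70↔Car 106 (Car 70→Request R2 $22, Car 106→Request R1 $18) loses 80.

Max total: $339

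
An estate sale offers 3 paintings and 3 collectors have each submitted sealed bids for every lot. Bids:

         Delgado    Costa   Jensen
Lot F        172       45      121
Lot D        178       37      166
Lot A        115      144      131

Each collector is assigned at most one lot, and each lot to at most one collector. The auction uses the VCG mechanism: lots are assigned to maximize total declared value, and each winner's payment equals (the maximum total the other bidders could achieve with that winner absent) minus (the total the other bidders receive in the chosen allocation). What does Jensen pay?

Efficient allocation: Delgado→Lot F ($172), Costa→Lot A ($144), Jensen→Lot D ($166); total welfare W = $482.
Jensen receives Lot D at value $166, so the others get W − 166 = $316.
Without Jensen: best allocation of the remaining 2 bidders over all 3 lots is Delgado→Lot D ($178), Costa→Lot A ($144), total $322.
VCG payment = (others' best without Jensen) − (others' welfare with Jensen) = 322 − 316 = $6.

Jensen pays $6.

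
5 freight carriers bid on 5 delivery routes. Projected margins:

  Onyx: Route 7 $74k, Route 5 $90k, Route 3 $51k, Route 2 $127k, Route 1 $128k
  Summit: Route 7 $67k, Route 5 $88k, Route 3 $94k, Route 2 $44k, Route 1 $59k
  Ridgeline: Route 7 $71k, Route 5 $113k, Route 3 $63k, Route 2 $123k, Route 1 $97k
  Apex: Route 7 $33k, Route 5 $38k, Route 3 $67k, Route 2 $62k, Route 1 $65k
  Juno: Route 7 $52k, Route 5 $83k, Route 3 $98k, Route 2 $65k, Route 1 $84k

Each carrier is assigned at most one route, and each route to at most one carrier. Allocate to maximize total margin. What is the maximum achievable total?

Max total: $470k

This is a one-to-one assignment (maximum-weight bipartite matching).
Optimal: Onyx→Route 2 ($127k), Summit→Route 7 ($67k), Ridgeline→Route 5 ($113k), Apex→Route 1 ($65k), Juno→Route 3 ($98k) — total 127+67+113+65+98 = $470k.
Column-greedy (each route in turn goes to its best remaining carrier) gives $406k, worse by 64.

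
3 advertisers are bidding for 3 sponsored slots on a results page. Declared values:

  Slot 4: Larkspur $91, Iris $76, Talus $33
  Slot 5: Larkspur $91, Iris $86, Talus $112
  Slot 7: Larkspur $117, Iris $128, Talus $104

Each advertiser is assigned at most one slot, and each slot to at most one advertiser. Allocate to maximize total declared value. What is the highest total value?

Maximum total: $331

Optimal: Larkspur→Slot 4 ($91), Iris→Slot 7 ($128), Talus→Slot 5 ($112) — total 91+128+112 = $331.
Row-greedy (each advertiser in turn takes its best remaining slot) gives $236, worse by 95.
Next-best assignment: Larkspur→Slot 7, Iris→Slot 4, Talus→Slot 5 = $305.
Swapping Talus↔Larkspur (Talus→Slot 4 $33, Larkspur→Slot 5 $91) loses 79.
No other one-to-one assignment exceeds $331.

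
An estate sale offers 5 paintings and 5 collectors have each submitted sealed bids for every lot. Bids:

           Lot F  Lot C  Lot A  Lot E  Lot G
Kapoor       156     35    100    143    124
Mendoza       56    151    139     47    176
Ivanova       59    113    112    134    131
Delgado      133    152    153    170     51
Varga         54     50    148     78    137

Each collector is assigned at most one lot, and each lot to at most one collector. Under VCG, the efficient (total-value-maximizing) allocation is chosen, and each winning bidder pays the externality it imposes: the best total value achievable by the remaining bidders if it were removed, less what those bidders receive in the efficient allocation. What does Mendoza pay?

Mendoza pays $15.

Efficient allocation: Kapoor→Lot F ($156), Mendoza→Lot G ($176), Ivanova→Lot E ($134), Delgado→Lot C ($152), Varga→Lot A ($148); total welfare W = $766.
Mendoza receives Lot G at value $176, so the others get W − 176 = $590.
Without Mendoza: best allocation of the remaining 4 bidders over all 5 lots is Kapoor→Lot F ($156), Ivanova→Lot G ($131), Delgado→Lot E ($170), Varga→Lot A ($148), total $605.
VCG payment = (others' best without Mendoza) − (others' welfare with Mendoza) = 605 − 590 = $15.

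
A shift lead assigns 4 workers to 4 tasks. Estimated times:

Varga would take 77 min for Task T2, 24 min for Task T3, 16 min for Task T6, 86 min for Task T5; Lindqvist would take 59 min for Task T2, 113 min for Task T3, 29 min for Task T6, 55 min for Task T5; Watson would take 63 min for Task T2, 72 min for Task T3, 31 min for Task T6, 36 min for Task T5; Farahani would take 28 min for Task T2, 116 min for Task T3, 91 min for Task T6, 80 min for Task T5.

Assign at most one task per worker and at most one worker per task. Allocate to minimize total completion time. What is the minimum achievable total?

Optimal: Varga→Task T3 (24 min), Lindqvist→Task T6 (29 min), Watson→Task T5 (36 min), Farahani→Task T2 (28 min) — total 24+29+36+28 = 117 min.
No other one-to-one assignment undercuts 117 min.

Min total: 117 min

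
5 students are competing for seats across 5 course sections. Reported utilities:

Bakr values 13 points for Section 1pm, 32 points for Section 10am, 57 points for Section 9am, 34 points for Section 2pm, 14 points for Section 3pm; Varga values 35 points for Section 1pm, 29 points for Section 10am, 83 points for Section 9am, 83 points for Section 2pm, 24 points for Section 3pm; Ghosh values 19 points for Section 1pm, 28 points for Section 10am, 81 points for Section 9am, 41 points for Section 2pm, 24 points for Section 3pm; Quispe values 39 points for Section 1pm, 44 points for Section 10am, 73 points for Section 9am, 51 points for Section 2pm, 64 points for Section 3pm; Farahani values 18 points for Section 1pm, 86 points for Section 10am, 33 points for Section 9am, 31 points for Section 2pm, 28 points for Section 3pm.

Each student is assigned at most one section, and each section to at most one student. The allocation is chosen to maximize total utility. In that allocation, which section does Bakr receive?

Optimal: Bakr→Section 1pm (13 points), Varga→Section 2pm (83 points), Ghosh→Section 9am (81 points), Quispe→Section 3pm (64 points), Farahani→Section 10am (86 points) — total 13+83+81+64+86 = 327 points.
Column-greedy (each section in turn goes to its best remaining student) gives 263 points, worse by 64.
Next-best assignment: Bakr→Section 9am, Varga→Section 2pm, Ghosh→Section 1pm, Quispe→Section 3pm, Farahani→Section 10am = 309 points.
Checked against all permutations: 327 points is optimal.
Bakr's own top section is Section 9am (57 points), but forcing Bakr→Section 9am and reassigning the rest optimally gives only 309 points — worse by 18.

Bakr receives Section 1pm.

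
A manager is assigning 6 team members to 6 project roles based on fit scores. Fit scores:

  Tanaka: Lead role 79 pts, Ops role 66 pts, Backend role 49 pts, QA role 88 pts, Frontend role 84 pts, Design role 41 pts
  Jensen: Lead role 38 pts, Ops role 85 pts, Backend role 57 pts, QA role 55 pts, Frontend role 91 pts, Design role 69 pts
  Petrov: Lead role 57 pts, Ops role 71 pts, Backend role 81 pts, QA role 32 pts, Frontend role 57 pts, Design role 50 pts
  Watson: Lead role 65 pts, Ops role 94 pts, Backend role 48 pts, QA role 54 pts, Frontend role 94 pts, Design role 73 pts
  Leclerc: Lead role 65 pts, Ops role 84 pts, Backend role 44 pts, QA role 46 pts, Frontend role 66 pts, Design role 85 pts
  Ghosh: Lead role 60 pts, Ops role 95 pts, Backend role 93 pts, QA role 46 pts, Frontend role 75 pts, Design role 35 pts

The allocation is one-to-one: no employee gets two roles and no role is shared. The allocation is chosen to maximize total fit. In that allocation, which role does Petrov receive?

Petrov receives Lead role.

Optimal: Tanaka→QA role (88 pts), Jensen→Frontend role (91 pts), Petrov→Lead role (57 pts), Watson→Ops role (94 pts), Leclerc→Design role (85 pts), Ghosh→Backend role (93 pts) — total 88+91+57+94+85+93 = 508 pts.
Row-greedy (each employee in turn takes its best remaining role) gives 499 pts, worse by 9.
Swapping Petrov↔Watson (Petrov→Ops role 71 pts, Watson→Lead role 65 pts) loses 15.
No other one-to-one assignment exceeds 508 pts.
Petrov's own top role is Backend role (81 pts), but forcing Petrov→Backend role and reassigning the rest optimally gives only 505 pts — worse by 3.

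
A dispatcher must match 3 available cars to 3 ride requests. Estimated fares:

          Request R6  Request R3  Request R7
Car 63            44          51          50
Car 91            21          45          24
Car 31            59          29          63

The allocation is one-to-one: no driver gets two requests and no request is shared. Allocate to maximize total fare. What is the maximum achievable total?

Optimal: Car 63→Request R7 ($50), Car 91→Request R3 ($45), Car 31→Request R6 ($59) — total 50+45+59 = $154.
Column-greedy (each request in turn goes to its best remaining driver) gives $134, worse by 20.
Next-best assignment: Car 63→Request R6, Car 91→Request R3, Car 31→Request R7 = $152.

Maximum total: $154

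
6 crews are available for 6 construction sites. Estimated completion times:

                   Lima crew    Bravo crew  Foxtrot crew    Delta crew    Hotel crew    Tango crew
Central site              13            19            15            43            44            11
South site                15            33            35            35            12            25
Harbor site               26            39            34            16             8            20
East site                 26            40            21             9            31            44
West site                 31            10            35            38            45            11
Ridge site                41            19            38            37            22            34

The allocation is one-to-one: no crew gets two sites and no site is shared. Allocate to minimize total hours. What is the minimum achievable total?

Min total: 77 hours

Optimal: Lima crew→South site (15 hours), Bravo crew→Ridge site (19 hours), Foxtrot crew→Central site (15 hours), Delta crew→East site (9 hours), Hotel crew→Harbor site (8 hours), Tango crew→West site (11 hours) — total 15+19+15+9+8+11 = 77 hours.
Column-greedy (each site in turn goes to its cheapest remaining crew) gives 111 hours, worse by 34.
Swapping Foxtrot crew↔Delta crew (Foxtrot crew→East site 21 hours, Delta crew→Central site 43 hours) adds 40.
No other one-to-one assignment undercuts 77 hours.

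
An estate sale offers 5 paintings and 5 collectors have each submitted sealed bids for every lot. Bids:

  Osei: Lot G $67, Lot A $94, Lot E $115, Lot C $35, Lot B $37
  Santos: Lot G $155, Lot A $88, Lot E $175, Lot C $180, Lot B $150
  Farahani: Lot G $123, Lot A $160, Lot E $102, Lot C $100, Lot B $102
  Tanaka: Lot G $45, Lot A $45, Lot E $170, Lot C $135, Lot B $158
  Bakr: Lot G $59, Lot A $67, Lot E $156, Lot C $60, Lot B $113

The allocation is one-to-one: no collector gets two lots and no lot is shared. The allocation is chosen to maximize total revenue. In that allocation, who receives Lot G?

Optimal: Osei→Lot G ($67), Santos→Lot C ($180), Farahani→Lot A ($160), Tanaka→Lot B ($158), Bakr→Lot E ($156) — total 67+180+160+158+156 = $721.
Column-greedy (each lot in turn goes to its best remaining collector) gives $582, worse by 139.
Next-best assignment: Osei→Lot A, Santos→Lot C, Farahani→Lot G, Tanaka→Lot B, Bakr→Lot E = $711.
Swapping Bakr↔Farahani (Bakr→Lot A $67, Farahani→Lot E $102) loses 147.
Osei's own top lot is Lot E ($115), but forcing Osei→Lot E and reassigning the rest optimally gives only $678 — worse by 43.

Osei receives Lot G.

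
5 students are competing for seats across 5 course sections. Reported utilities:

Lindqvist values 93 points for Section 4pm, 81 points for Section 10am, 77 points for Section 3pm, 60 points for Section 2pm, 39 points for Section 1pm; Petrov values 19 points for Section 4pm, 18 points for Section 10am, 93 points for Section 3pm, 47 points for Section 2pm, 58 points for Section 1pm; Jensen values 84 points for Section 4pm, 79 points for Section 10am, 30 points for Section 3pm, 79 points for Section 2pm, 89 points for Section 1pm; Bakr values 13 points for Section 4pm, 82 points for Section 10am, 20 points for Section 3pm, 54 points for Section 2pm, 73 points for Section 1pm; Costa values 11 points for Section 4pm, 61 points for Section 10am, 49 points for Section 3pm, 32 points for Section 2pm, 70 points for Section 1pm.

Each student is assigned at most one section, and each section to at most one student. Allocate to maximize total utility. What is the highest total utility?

Maximum total: 417 points

Optimal: Lindqvist→Section 4pm (93 points), Petrov→Section 3pm (93 points), Jensen→Section 2pm (79 points), Bakr→Section 10am (82 points), Costa→Section 1pm (70 points) — total 93+93+79+82+70 = 417 points.
Row-greedy (each student in turn takes its best remaining section) gives 389 points, worse by 28.
Next-best assignment: Lindqvist→Section 4pm, Petrov→Section 3pm, Jensen→Section 2pm, Bakr→Section 1pm, Costa→Section 10am = 399 points.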